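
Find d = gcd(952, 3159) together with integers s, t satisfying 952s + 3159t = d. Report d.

1

Apply Euclid's algorithm to 3159 and 952:
3159 = 3×952 + 303
952 = 3×303 + 43
303 = 7×43 + 2
43 = 21×2 + 1
2 = 2×1 + 0
gcd(952, 3159) = 1.
Working backward:
1 = 43 − 21·2
1 = −21·303 + 148·43
1 = 148·952 − 465·303
1 = −465·3159 + 1543·952
So 1 = (-465)·3159 + (1543)·952.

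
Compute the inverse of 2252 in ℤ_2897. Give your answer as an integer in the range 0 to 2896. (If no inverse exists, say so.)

1316

Extended Euclidean algorithm:
2897 = 1·2252 + 645
2252 = 3·645 + 317
645 = 2·317 + 11
317 = 28·11 + 9
11 = 1·9 + 2
9 = 4·2 + 1
2 = 2·1 + 0
Since gcd(2252, 2897) = 1, back-substitute to write 1 as a combination:
1 = 9 − 4·2
1 = −4·11 + 5·9
1 = 5·317 − 144·11
1 = −144·645 + 293·317
1 = 293·2252 − 1023·645
1 = −1023·2897 + 1316·2252
So 2252·1316 ≡ 1 (mod 2897).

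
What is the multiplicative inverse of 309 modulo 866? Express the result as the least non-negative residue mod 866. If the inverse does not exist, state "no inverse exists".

213

gcd(866, 309) by repeated division:
866 = 2×309 + 248
309 = 1×248 + 61
248 = 4×61 + 4
61 = 15×4 + 1
4 = 4×1 + 0
The gcd is 1. Working backward:
1 = 61 − 15·4
1 = −15·248 + 61·61
1 = 61·309 − 76·248
1 = −76·866 + 213·309
So 309·213 ≡ 1 (mod 866).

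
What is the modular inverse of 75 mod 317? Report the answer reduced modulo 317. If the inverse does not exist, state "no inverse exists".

gcd(317, 75) by repeated division:
317 = 4×75 + 17
75 = 4×17 + 7
17 = 2×7 + 3
7 = 2×3 + 1
3 = 3×1 + 0
gcd = 1, so the inverse exists. Back-substitute:
1 = 7 − 2·3
1 = −2·17 + 5·7
1 = 5·75 − 22·17
1 = −22·317 + 93·75
So 75·93 ≡ 1 (mod 317).

93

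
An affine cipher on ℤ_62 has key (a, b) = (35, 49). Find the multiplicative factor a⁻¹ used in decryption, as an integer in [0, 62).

Run Euclid on (62, 35):
62 = 1*35 + 27
35 = 1*27 + 8
27 = 3*8 + 3
8 = 2*3 + 2
3 = 1*2 + 1
2 = 2*1 + 0
The gcd is 1. Working backward:
1 = 3 − 2
1 = −8 + 3·3
1 = 3·27 − 10·8
1 = −10·35 + 13·27
1 = 13·62 − 23·35
So 35·(-23) ≡ 1 (mod 62), and -23 ≡ 39 (mod 62).

39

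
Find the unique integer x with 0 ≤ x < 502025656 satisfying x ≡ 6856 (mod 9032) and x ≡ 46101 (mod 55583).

145729144

Write x = 6856 + 9032·k. Then 9032·k ≡ 46101 − 6856 ≡ 39245 (mod 55583).
Need 9032⁻¹ mod 55583. Extended Euclid on (55583, 9032):
55583 = 6*9032 + 1391
9032 = 6*1391 + 686
1391 = 2*686 + 19
686 = 36*19 + 2
19 = 9*2 + 1
2 = 2*1 + 0
Back-substitute:
1 = 19 − 9·2
1 = −9·686 + 325·19
1 = 325·1391 − 659·686
1 = −659·9032 + 4279·1391
1 = 4279·55583 − 26333·9032
9032⁻¹ ≡ 29250 (mod 55583), so k ≡ 29250·39245 ≡ 16134 (mod 55583).
x = 6856 + 9032·16134 = 145729144.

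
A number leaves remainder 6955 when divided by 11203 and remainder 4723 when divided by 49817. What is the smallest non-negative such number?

Write x = 6955 + 11203·k. Then 11203·k ≡ 4723 − 6955 ≡ 47585 (mod 49817).
Need 11203⁻¹ mod 49817. Extended Euclid on (49817, 11203):
49817 = 4*11203 + 5005
11203 = 2*5005 + 1193
5005 = 4*1193 + 233
1193 = 5*233 + 28
233 = 8*28 + 9
28 = 3*9 + 1
9 = 9*1 + 0
Back-substitute:
1 = 28 − 3·9
1 = −3·233 + 25·28
1 = 25·1193 − 128·233
1 = −128·5005 + 537·1193
1 = 537·11203 − 1202·5005
1 = −1202·49817 + 5345·11203
11203⁻¹ ≡ 5345 (mod 49817), so k ≡ 5345·47585 ≡ 26040 (mod 49817).
x = 6955 + 11203·26040 = 291733075.

291733075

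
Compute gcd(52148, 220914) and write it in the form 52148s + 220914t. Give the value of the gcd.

Euclidean algorithm:
220914 = 4*52148 + 12322
52148 = 4*12322 + 2860
12322 = 4*2860 + 882
2860 = 3*882 + 214
882 = 4*214 + 26
214 = 8*26 + 6
26 = 4*6 + 2
6 = 3*2 + 0
gcd(52148, 220914) = 2.
Back-substituting:
2 = 26 − 4·6
2 = −4·214 + 33·26
2 = 33·882 − 136·214
2 = −136·2860 + 441·882
2 = 441·12322 − 1900·2860
2 = −1900·52148 + 8041·12322
2 = 8041·220914 − 34064·52148
So 2 = (8041)·220914 + (-34064)·52148.

2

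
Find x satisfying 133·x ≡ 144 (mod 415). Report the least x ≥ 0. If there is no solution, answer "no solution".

First find gcd(133, 415):
415 = 3·133 + 16
133 = 8·16 + 5
16 = 3·5 + 1
5 = 5·1 + 0
gcd = 1, so a unique solution mod 415 exists.
Back-substitute for the Bézout coefficients:
1 = 16 − 3·5
1 = −3·133 + 25·16
1 = 25·415 − 78·133
So 133·(-78) ≡ 1 (mod 415), giving 133⁻¹ ≡ 337.
x ≡ 133⁻¹·144 ≡ 337·144 ≡ 388 (mod 415).

388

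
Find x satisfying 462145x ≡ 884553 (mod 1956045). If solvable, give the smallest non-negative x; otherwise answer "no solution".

gcd(462145, 1956045):
1956045 = 4·462145 + 107465
462145 = 4·107465 + 32285
107465 = 3·32285 + 10610
32285 = 3·10610 + 455
10610 = 23·455 + 145
455 = 3·145 + 20
145 = 7·20 + 5
20 = 4·5 + 0
gcd = 5, but 5 ∤ 884553, so the congruence has no solution.

no solution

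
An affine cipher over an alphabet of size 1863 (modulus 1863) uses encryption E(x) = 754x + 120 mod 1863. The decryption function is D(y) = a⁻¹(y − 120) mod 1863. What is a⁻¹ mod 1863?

1228

Apply the Euclidean algorithm to 1863 and 754:
1863 = 2×754 + 355
754 = 2×355 + 44
355 = 8×44 + 3
44 = 14×3 + 2
3 = 1×2 + 1
2 = 2×1 + 0
The gcd is 1. Working backward:
1 = 3 − 2
1 = −44 + 15·3
1 = 15·355 − 121·44
1 = −121·754 + 257·355
1 = 257·1863 − 635·754
Thus 754·(-635) ≡ 1 (mod 1863); reducing, -635 mod 1863 = 1228.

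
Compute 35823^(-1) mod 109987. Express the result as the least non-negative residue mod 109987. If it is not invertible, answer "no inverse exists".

Extended Euclidean algorithm:
109987 = 3·35823 + 2518
35823 = 14·2518 + 571
2518 = 4·571 + 234
571 = 2·234 + 103
234 = 2·103 + 28
103 = 3·28 + 19
28 = 1·19 + 9
19 = 2·9 + 1
9 = 9·1 + 0
gcd = 1, so the inverse exists. Back-substitute:
1 = 19 − 2·9
1 = −2·28 + 3·19
1 = 3·103 − 11·28
1 = −11·234 + 25·103
1 = 25·571 − 61·234
1 = −61·2518 + 269·571
1 = 269·35823 − 3827·2518
1 = −3827·109987 + 11750·35823
So 35823·11750 ≡ 1 (mod 109987).

11750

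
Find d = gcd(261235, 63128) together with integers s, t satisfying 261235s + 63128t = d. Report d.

Euclidean algorithm:
261235 = 4×63128 + 8723
63128 = 7×8723 + 2067
8723 = 4×2067 + 455
2067 = 4×455 + 247
455 = 1×247 + 208
247 = 1×208 + 39
208 = 5×39 + 13
39 = 3×13 + 0
gcd(261235, 63128) = 13.
Express as a combination:
13 = 208 − 5·39
13 = −5·247 + 6·208
13 = 6·455 − 11·247
13 = −11·2067 + 50·455
13 = 50·8723 − 211·2067
13 = −211·63128 + 1527·8723
13 = 1527·261235 − 6319·63128
So 13 = (1527)·261235 + (-6319)·63128.

13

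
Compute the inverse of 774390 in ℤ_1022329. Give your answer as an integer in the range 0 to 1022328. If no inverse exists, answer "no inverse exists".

500347

Extended Euclidean algorithm:
1022329 = 1*774390 + 247939
774390 = 3*247939 + 30573
247939 = 8*30573 + 3355
30573 = 9*3355 + 378
3355 = 8*378 + 331
378 = 1*331 + 47
331 = 7*47 + 2
47 = 23*2 + 1
2 = 2*1 + 0
The gcd is 1. Working backward:
1 = 47 − 23·2
1 = −23·331 + 162·47
1 = 162·378 − 185·331
1 = −185·3355 + 1642·378
1 = 1642·30573 − 14963·3355
1 = −14963·247939 + 121346·30573
1 = 121346·774390 − 379001·247939
1 = −379001·1022329 + 500347·774390
So 774390·500347 ≡ 1 (mod 1022329).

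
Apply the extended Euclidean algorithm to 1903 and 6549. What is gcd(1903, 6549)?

Apply Euclid's algorithm to 6549 and 1903:
6549 = 3*1903 + 840
1903 = 2*840 + 223
840 = 3*223 + 171
223 = 1*171 + 52
171 = 3*52 + 15
52 = 3*15 + 7
15 = 2*7 + 1
7 = 7*1 + 0
gcd(1903, 6549) = 1.
Express as a combination:
1 = 15 − 2·7
1 = −2·52 + 7·15
1 = 7·171 − 23·52
1 = −23·223 + 30·171
1 = 30·840 − 113·223
1 = −113·1903 + 256·840
1 = 256·6549 − 881·1903
So 1 = (256)·6549 + (-881)·1903.

1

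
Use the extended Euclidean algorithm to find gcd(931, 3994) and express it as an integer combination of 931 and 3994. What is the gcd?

1

Euclidean algorithm:
3994 = 4*931 + 270
931 = 3*270 + 121
270 = 2*121 + 28
121 = 4*28 + 9
28 = 3*9 + 1
9 = 9*1 + 0
gcd(931, 3994) = 1.
Express as a combination:
1 = 28 − 3·9
1 = −3·121 + 13·28
1 = 13·270 − 29·121
1 = −29·931 + 100·270
1 = 100·3994 − 429·931
So 1 = (100)·3994 + (-429)·931.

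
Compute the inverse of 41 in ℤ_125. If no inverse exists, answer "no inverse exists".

61

Run Euclid on (125, 41):
125 = 3×41 + 2
41 = 20×2 + 1
2 = 2×1 + 0
The gcd is 1. Working backward:
1 = 41 − 20·2
1 = −20·125 + 61·41
So 41·61 ≡ 1 (mod 125).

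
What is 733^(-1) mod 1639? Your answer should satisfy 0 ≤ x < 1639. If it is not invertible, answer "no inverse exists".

gcd(1639, 733) by repeated division:
1639 = 2·733 + 173
733 = 4·173 + 41
173 = 4·41 + 9
41 = 4·9 + 5
9 = 1·5 + 4
5 = 1·4 + 1
4 = 4·1 + 0
The gcd is 1. Working backward:
1 = 5 − 4
1 = −9 + 2·5
1 = 2·41 − 9·9
1 = −9·173 + 38·41
1 = 38·733 − 161·173
1 = −161·1639 + 360·733
So 733·360 ≡ 1 (mod 1639).

360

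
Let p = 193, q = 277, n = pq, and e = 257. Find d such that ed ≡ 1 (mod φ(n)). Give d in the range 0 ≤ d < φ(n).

φ(n) = (p−1)(q−1) = 192·276 = 52992.
Need d with 257·d ≡ 1 (mod 52992). Apply the extended Euclidean algorithm:
52992 = 206*257 + 50
257 = 5*50 + 7
50 = 7*7 + 1
7 = 7*1 + 0
Back-substitute:
1 = 50 − 7·7
1 = −7·257 + 36·50
1 = 36·52992 − 7423·257
So 257·(-7423) ≡ 1 (mod 52992), hence d ≡ -7423 ≡ 45569 (mod 52992).

45569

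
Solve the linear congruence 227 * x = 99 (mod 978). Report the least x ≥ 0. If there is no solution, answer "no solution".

First find gcd(227, 978):
978 = 4*227 + 70
227 = 3*70 + 17
70 = 4*17 + 2
17 = 8*2 + 1
2 = 2*1 + 0
gcd = 1, so a unique solution mod 978 exists.
Back-substitute for the Bézout coefficients:
1 = 17 − 8·2
1 = −8·70 + 33·17
1 = 33·227 − 107·70
1 = −107·978 + 461·227
So 227·(461) ≡ 1 (mod 978), giving 227⁻¹ ≡ 461.
x ≡ 227⁻¹·99 ≡ 461·99 ≡ 651 (mod 978).

651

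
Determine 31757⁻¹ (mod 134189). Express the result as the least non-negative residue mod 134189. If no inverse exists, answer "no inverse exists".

no inverse exists

Euclidean algorithm on 134189, 31757:
134189 = 4*31757 + 7161
31757 = 4*7161 + 3113
7161 = 2*3113 + 935
3113 = 3*935 + 308
935 = 3*308 + 11
308 = 28*11 + 0
The gcd is 11, not 1, hence no inverse exists.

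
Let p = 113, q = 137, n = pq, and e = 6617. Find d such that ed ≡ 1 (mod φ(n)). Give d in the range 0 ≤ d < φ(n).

φ(n) = (p−1)(q−1) = 112·136 = 15232.
Need d with 6617·d ≡ 1 (mod 15232). Apply the extended Euclidean algorithm:
15232 = 2*6617 + 1998
6617 = 3*1998 + 623
1998 = 3*623 + 129
623 = 4*129 + 107
129 = 1*107 + 22
107 = 4*22 + 19
22 = 1*19 + 3
19 = 6*3 + 1
3 = 3*1 + 0
Back-substitute:
1 = 19 − 6·3
1 = −6·22 + 7·19
1 = 7·107 − 34·22
1 = −34·129 + 41·107
1 = 41·623 − 198·129
1 = −198·1998 + 635·623
1 = 635·6617 − 2103·1998
1 = −2103·15232 + 4841·6617
So 6617·4841 ≡ 1 (mod 15232), hence d = 4841.

4841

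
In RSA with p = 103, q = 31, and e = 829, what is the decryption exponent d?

2809

φ(n) = (p−1)(q−1) = 102·30 = 3060.
Need d with 829·d ≡ 1 (mod 3060). Apply the extended Euclidean algorithm:
3060 = 3*829 + 573
829 = 1*573 + 256
573 = 2*256 + 61
256 = 4*61 + 12
61 = 5*12 + 1
12 = 12*1 + 0
Back-substitute:
1 = 61 − 5·12
1 = −5·256 + 21·61
1 = 21·573 − 47·256
1 = −47·829 + 68·573
1 = 68·3060 − 251·829
So 829·(-251) ≡ 1 (mod 3060), hence d ≡ -251 ≡ 2809 (mod 3060).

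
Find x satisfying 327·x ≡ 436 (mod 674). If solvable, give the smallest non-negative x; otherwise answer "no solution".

226

First find gcd(327, 674):
674 = 2*327 + 20
327 = 16*20 + 7
20 = 2*7 + 6
7 = 1*6 + 1
6 = 6*1 + 0
gcd = 1, so a unique solution mod 674 exists.
Back-substitute for the Bézout coefficients:
1 = 7 − 6
1 = −20 + 3·7
1 = 3·327 − 49·20
1 = −49·674 + 101·327
So 327·(101) ≡ 1 (mod 674), giving 327⁻¹ ≡ 101.
x ≡ 327⁻¹·436 ≡ 101·436 ≡ 226 (mod 674).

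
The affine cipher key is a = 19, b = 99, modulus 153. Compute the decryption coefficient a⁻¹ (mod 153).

145

Apply the Euclidean algorithm to 153 and 19:
153 = 8×19 + 1
19 = 19×1 + 0
gcd = 1, so the inverse exists. Back-substitute:
1 = 153 − 8·19
Hence 19⁻¹ ≡ -8 ≡ 145 (mod 153).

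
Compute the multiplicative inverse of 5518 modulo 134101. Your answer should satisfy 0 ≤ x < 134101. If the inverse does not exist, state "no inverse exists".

101560

Extended Euclidean algorithm:
134101 = 24*5518 + 1669
5518 = 3*1669 + 511
1669 = 3*511 + 136
511 = 3*136 + 103
136 = 1*103 + 33
103 = 3*33 + 4
33 = 8*4 + 1
4 = 4*1 + 0
The gcd is 1. Working backward:
1 = 33 − 8·4
1 = −8·103 + 25·33
1 = 25·136 − 33·103
1 = −33·511 + 124·136
1 = 124·1669 − 405·511
1 = −405·5518 + 1339·1669
1 = 1339·134101 − 32541·5518
So 5518·(-32541) ≡ 1 (mod 134101), and -32541 ≡ 101560 (mod 134101).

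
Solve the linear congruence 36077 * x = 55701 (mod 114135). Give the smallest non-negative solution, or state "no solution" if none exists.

97578

First find gcd(36077, 114135):
114135 = 3*36077 + 5904
36077 = 6*5904 + 653
5904 = 9*653 + 27
653 = 24*27 + 5
27 = 5*5 + 2
5 = 2*2 + 1
2 = 2*1 + 0
gcd = 1, so a unique solution mod 114135 exists.
Back-substitute for the Bézout coefficients:
1 = 5 − 2·2
1 = −2·27 + 11·5
1 = 11·653 − 266·27
1 = −266·5904 + 2405·653
1 = 2405·36077 − 14696·5904
1 = −14696·114135 + 46493·36077
So 36077·(46493) ≡ 1 (mod 114135), giving 36077⁻¹ ≡ 46493.
x ≡ 36077⁻¹·55701 ≡ 46493·55701 ≡ 97578 (mod 114135).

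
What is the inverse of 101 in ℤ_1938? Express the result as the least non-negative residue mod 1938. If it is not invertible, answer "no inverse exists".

Run Euclid on (1938, 101):
1938 = 19·101 + 19
101 = 5·19 + 6
19 = 3·6 + 1
6 = 6·1 + 0
gcd = 1, so the inverse exists. Back-substitute:
1 = 19 − 3·6
1 = −3·101 + 16·19
1 = 16·1938 − 307·101
So 101·(-307) ≡ 1 (mod 1938), and -307 ≡ 1631 (mod 1938).

1631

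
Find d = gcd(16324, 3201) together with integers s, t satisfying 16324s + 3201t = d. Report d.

Apply Euclid's algorithm to 16324 and 3201:
16324 = 5×3201 + 319
3201 = 10×319 + 11
319 = 29×11 + 0
gcd(16324, 3201) = 11.
Express as a combination:
11 = 3201 − 10·319
11 = −10·16324 + 51·3201
So 11 = (-10)·16324 + (51)·3201.

11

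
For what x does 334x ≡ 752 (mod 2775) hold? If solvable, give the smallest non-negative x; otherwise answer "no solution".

First find gcd(334, 2775):
2775 = 8×334 + 103
334 = 3×103 + 25
103 = 4×25 + 3
25 = 8×3 + 1
3 = 3×1 + 0
gcd = 1, so a unique solution mod 2775 exists.
Back-substitute for the Bézout coefficients:
1 = 25 − 8·3
1 = −8·103 + 33·25
1 = 33·334 − 107·103
1 = −107·2775 + 889·334
So 334·(889) ≡ 1 (mod 2775), giving 334⁻¹ ≡ 889.
x ≡ 334⁻¹·752 ≡ 889·752 ≡ 2528 (mod 2775).

2528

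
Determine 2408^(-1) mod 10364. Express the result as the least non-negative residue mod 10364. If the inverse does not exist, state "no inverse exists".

Euclidean algorithm on 10364, 2408:
10364 = 4·2408 + 732
2408 = 3·732 + 212
732 = 3·212 + 96
212 = 2·96 + 20
96 = 4·20 + 16
20 = 1·16 + 4
16 = 4·4 + 0
The gcd is 4, not 1, hence no inverse exists.

no inverse exists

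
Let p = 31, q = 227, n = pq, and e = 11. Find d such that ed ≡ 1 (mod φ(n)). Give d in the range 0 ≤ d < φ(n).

4931

φ(n) = (p−1)(q−1) = 30·226 = 6780.
Need d with 11·d ≡ 1 (mod 6780). Apply the extended Euclidean algorithm:
6780 = 616×11 + 4
11 = 2×4 + 3
4 = 1×3 + 1
3 = 3×1 + 0
Back-substitute:
1 = 4 − 3
1 = −11 + 3·4
1 = 3·6780 − 1849·11
So 11·(-1849) ≡ 1 (mod 6780), hence d ≡ -1849 ≡ 4931 (mod 6780).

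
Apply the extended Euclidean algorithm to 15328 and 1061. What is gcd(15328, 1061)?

Apply Euclid's algorithm to 15328 and 1061:
15328 = 14×1061 + 474
1061 = 2×474 + 113
474 = 4×113 + 22
113 = 5×22 + 3
22 = 7×3 + 1
3 = 3×1 + 0
gcd(15328, 1061) = 1.
Working backward:
1 = 22 − 7·3
1 = −7·113 + 36·22
1 = 36·474 − 151·113
1 = −151·1061 + 338·474
1 = 338·15328 − 4883·1061
So 1 = (338)·15328 + (-4883)·1061.

1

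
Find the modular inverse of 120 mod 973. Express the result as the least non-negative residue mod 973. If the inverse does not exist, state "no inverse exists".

Run Euclid on (973, 120):
973 = 8·120 + 13
120 = 9·13 + 3
13 = 4·3 + 1
3 = 3·1 + 0
gcd = 1, so the inverse exists. Back-substitute:
1 = 13 − 4·3
1 = −4·120 + 37·13
1 = 37·973 − 300·120
Hence 120⁻¹ ≡ -300 ≡ 673 (mod 973).

673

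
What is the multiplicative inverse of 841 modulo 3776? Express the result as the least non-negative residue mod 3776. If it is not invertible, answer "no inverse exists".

889

gcd(3776, 841) by repeated division:
3776 = 4×841 + 412
841 = 2×412 + 17
412 = 24×17 + 4
17 = 4×4 + 1
4 = 4×1 + 0
gcd = 1, so the inverse exists. Back-substitute:
1 = 17 − 4·4
1 = −4·412 + 97·17
1 = 97·841 − 198·412
1 = −198·3776 + 889·841
So 841·889 ≡ 1 (mod 3776).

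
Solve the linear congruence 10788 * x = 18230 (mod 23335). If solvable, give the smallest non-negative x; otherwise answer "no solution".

7395

First find gcd(10788, 23335):
23335 = 2×10788 + 1759
10788 = 6×1759 + 234
1759 = 7×234 + 121
234 = 1×121 + 113
121 = 1×113 + 8
113 = 14×8 + 1
8 = 8×1 + 0
gcd = 1, so a unique solution mod 23335 exists.
Back-substitute for the Bézout coefficients:
1 = 113 − 14·8
1 = −14·121 + 15·113
1 = 15·234 − 29·121
1 = −29·1759 + 218·234
1 = 218·10788 − 1337·1759
1 = −1337·23335 + 2892·10788
So 10788·(2892) ≡ 1 (mod 23335), giving 10788⁻¹ ≡ 2892.
x ≡ 10788⁻¹·18230 ≡ 2892·18230 ≡ 7395 (mod 23335).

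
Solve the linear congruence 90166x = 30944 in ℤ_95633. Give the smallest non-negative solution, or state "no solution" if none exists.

First find gcd(90166, 95633):
95633 = 1*90166 + 5467
90166 = 16*5467 + 2694
5467 = 2*2694 + 79
2694 = 34*79 + 8
79 = 9*8 + 7
8 = 1*7 + 1
7 = 7*1 + 0
gcd = 1, so a unique solution mod 95633 exists.
Back-substitute for the Bézout coefficients:
1 = 8 − 7
1 = −79 + 10·8
1 = 10·2694 − 341·79
1 = −341·5467 + 692·2694
1 = 692·90166 − 11413·5467
1 = −11413·95633 + 12105·90166
So 90166·(12105) ≡ 1 (mod 95633), giving 90166⁻¹ ≡ 12105.
x ≡ 90166⁻¹·30944 ≡ 12105·30944 ≡ 78292 (mod 95633).

78292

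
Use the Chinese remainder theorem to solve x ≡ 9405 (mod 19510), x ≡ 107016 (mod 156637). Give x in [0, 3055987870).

1448529355

Write x = 9405 + 19510·k. Then 19510·k ≡ 107016 − 9405 ≡ 97611 (mod 156637).
Need 19510⁻¹ mod 156637. Extended Euclid on (156637, 19510):
156637 = 8*19510 + 557
19510 = 35*557 + 15
557 = 37*15 + 2
15 = 7*2 + 1
2 = 2*1 + 0
Back-substitute:
1 = 15 − 7·2
1 = −7·557 + 260·15
1 = 260·19510 − 9107·557
1 = −9107·156637 + 73116·19510
19510⁻¹ ≡ 73116 (mod 156637), so k ≡ 73116·97611 ≡ 74245 (mod 156637).
x = 9405 + 19510·74245 = 1448529355.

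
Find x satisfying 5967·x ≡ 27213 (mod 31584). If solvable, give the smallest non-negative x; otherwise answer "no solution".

First find gcd(5967, 31584):
31584 = 5*5967 + 1749
5967 = 3*1749 + 720
1749 = 2*720 + 309
720 = 2*309 + 102
309 = 3*102 + 3
102 = 34*3 + 0
gcd = 3 and 3 | 27213, so solutions exist. Divide through by 3: 1989x ≡ 9071 (mod 10528).
Now find 1989⁻¹ mod 10528:
10528 = 5·1989 + 583
1989 = 3·583 + 240
583 = 2·240 + 103
240 = 2·103 + 34
103 = 3·34 + 1
34 = 34·1 + 0
Back-substitute:
1 = 103 − 3·34
1 = −3·240 + 7·103
1 = 7·583 − 17·240
1 = −17·1989 + 58·583
1 = 58·10528 − 307·1989
So 1989·(-307) ≡ 1 (mod 10528), i.e. 1989⁻¹ ≡ 10221.
Then x ≡ 10221·9071 ≡ 5123 (mod 10528); the smallest non-negative solution is x = 5123.

5123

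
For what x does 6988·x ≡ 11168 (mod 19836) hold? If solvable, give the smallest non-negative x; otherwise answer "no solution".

4637

First find gcd(6988, 19836):
19836 = 2×6988 + 5860
6988 = 1×5860 + 1128
5860 = 5×1128 + 220
1128 = 5×220 + 28
220 = 7×28 + 24
28 = 1×24 + 4
24 = 6×4 + 0
gcd = 4 and 4 | 11168, so solutions exist. Divide through by 4: 1747x ≡ 2792 (mod 4959).
Now find 1747⁻¹ mod 4959:
4959 = 2*1747 + 1465
1747 = 1*1465 + 282
1465 = 5*282 + 55
282 = 5*55 + 7
55 = 7*7 + 6
7 = 1*6 + 1
6 = 6*1 + 0
Back-substitute:
1 = 7 − 6
1 = −55 + 8·7
1 = 8·282 − 41·55
1 = −41·1465 + 213·282
1 = 213·1747 − 254·1465
1 = −254·4959 + 721·1747
So 1747⁻¹ ≡ 721 (mod 4959).
Then x ≡ 721·2792 ≡ 4637 (mod 4959); the smallest non-negative solution is x = 4637.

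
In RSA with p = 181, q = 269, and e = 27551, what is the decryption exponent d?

30911

φ(n) = (p−1)(q−1) = 180·268 = 48240.
Need d with 27551·d ≡ 1 (mod 48240). Apply the extended Euclidean algorithm:
48240 = 1×27551 + 20689
27551 = 1×20689 + 6862
20689 = 3×6862 + 103
6862 = 66×103 + 64
103 = 1×64 + 39
64 = 1×39 + 25
39 = 1×25 + 14
25 = 1×14 + 11
14 = 1×11 + 3
11 = 3×3 + 2
3 = 1×2 + 1
2 = 2×1 + 0
Back-substitute:
1 = 3 − 2
1 = −11 + 4·3
1 = 4·14 − 5·11
1 = −5·25 + 9·14
1 = 9·39 − 14·25
1 = −14·64 + 23·39
1 = 23·103 − 37·64
1 = −37·6862 + 2465·103
1 = 2465·20689 − 7432·6862
1 = −7432·27551 + 9897·20689
1 = 9897·48240 − 17329·27551
So 27551·(-17329) ≡ 1 (mod 48240), hence d ≡ -17329 ≡ 30911 (mod 48240).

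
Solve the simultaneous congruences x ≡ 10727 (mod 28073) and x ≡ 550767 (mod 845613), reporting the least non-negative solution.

15880317294

Write x = 10727 + 28073·k. Then 28073·k ≡ 550767 − 10727 ≡ 540040 (mod 845613).
Need 28073⁻¹ mod 845613. Extended Euclid on (845613, 28073):
845613 = 30×28073 + 3423
28073 = 8×3423 + 689
3423 = 4×689 + 667
689 = 1×667 + 22
667 = 30×22 + 7
22 = 3×7 + 1
7 = 7×1 + 0
Back-substitute:
1 = 22 − 3·7
1 = −3·667 + 91·22
1 = 91·689 − 94·667
1 = −94·3423 + 467·689
1 = 467·28073 − 3830·3423
1 = −3830·845613 + 115367·28073
28073⁻¹ ≡ 115367 (mod 845613), so k ≡ 115367·540040 ≡ 565679 (mod 845613).
x = 10727 + 28073·565679 = 15880317294.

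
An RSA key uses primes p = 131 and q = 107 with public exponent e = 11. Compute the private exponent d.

φ(n) = (p−1)(q−1) = 130·106 = 13780.
Need d with 11·d ≡ 1 (mod 13780). Apply the extended Euclidean algorithm:
13780 = 1252*11 + 8
11 = 1*8 + 3
8 = 2*3 + 2
3 = 1*2 + 1
2 = 2*1 + 0
Back-substitute:
1 = 3 − 2
1 = −8 + 3·3
1 = 3·11 − 4·8
1 = −4·13780 + 5011·11
So 11·5011 ≡ 1 (mod 13780), hence d = 5011.

5011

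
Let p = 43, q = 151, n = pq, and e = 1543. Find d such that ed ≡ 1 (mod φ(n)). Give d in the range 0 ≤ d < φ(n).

φ(n) = (p−1)(q−1) = 42·150 = 6300.
Need d with 1543·d ≡ 1 (mod 6300). Apply the extended Euclidean algorithm:
6300 = 4*1543 + 128
1543 = 12*128 + 7
128 = 18*7 + 2
7 = 3*2 + 1
2 = 2*1 + 0
Back-substitute:
1 = 7 − 3·2
1 = −3·128 + 55·7
1 = 55·1543 − 663·128
1 = −663·6300 + 2707·1543
So 1543·2707 ≡ 1 (mod 6300), hence d = 2707.

2707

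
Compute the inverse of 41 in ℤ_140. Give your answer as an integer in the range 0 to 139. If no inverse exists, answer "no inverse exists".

Run Euclid on (140, 41):
140 = 3×41 + 17
41 = 2×17 + 7
17 = 2×7 + 3
7 = 2×3 + 1
3 = 3×1 + 0
The gcd is 1. Working backward:
1 = 7 − 2·3
1 = −2·17 + 5·7
1 = 5·41 − 12·17
1 = −12·140 + 41·41
So 41·41 ≡ 1 (mod 140).

41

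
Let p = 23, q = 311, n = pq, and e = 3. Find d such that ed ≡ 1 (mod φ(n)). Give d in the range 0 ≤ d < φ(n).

φ(n) = (p−1)(q−1) = 22·310 = 6820.
Need d with 3·d ≡ 1 (mod 6820). Apply the extended Euclidean algorithm:
6820 = 2273*3 + 1
3 = 3*1 + 0
Back-substitute:
1 = 6820 − 2273·3
So 3·(-2273) ≡ 1 (mod 6820), hence d ≡ -2273 ≡ 4547 (mod 6820).

4547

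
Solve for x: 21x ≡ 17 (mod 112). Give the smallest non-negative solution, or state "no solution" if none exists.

no solution

gcd(21, 112):
112 = 5*21 + 7
21 = 3*7 + 0
gcd = 7, but 7 ∤ 17, so the congruence has no solution.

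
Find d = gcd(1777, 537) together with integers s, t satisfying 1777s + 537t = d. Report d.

Euclidean algorithm:
1777 = 3·537 + 166
537 = 3·166 + 39
166 = 4·39 + 10
39 = 3·10 + 9
10 = 1·9 + 1
9 = 9·1 + 0
gcd(1777, 537) = 1.
Working backward:
1 = 10 − 9
1 = −39 + 4·10
1 = 4·166 − 17·39
1 = −17·537 + 55·166
1 = 55·1777 − 182·537
So 1 = (55)·1777 + (-182)·537.

1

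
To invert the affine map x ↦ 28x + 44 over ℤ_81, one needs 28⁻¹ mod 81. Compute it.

Extended Euclidean algorithm:
81 = 2*28 + 25
28 = 1*25 + 3
25 = 8*3 + 1
3 = 3*1 + 0
Since gcd(28, 81) = 1, back-substitute to write 1 as a combination:
1 = 25 − 8·3
1 = −8·28 + 9·25
1 = 9·81 − 26·28
Thus 28·(-26) ≡ 1 (mod 81); reducing, -26 mod 81 = 55.

55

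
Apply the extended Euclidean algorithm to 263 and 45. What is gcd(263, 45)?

Apply Euclid's algorithm to 263 and 45:
263 = 5·45 + 38
45 = 1·38 + 7
38 = 5·7 + 3
7 = 2·3 + 1
3 = 3·1 + 0
gcd(263, 45) = 1.
Express as a combination:
1 = 7 − 2·3
1 = −2·38 + 11·7
1 = 11·45 − 13·38
1 = −13·263 + 76·45
So 1 = (-13)·263 + (76)·45.

1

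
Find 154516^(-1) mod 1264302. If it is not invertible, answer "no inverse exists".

no inverse exists

Euclidean algorithm on 1264302, 154516:
1264302 = 8*154516 + 28174
154516 = 5*28174 + 13646
28174 = 2*13646 + 882
13646 = 15*882 + 416
882 = 2*416 + 50
416 = 8*50 + 16
50 = 3*16 + 2
16 = 8*2 + 0
gcd(154516, 1264302) = 2 ≠ 1, so 154516 has no multiplicative inverse modulo 1264302.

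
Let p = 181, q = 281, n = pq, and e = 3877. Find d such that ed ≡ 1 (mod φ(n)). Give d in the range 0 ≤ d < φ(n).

13

φ(n) = (p−1)(q−1) = 180·280 = 50400.
Need d with 3877·d ≡ 1 (mod 50400). Apply the extended Euclidean algorithm:
50400 = 12*3877 + 3876
3877 = 1*3876 + 1
3876 = 3876*1 + 0
Back-substitute:
1 = 3877 − 3876
1 = −50400 + 13·3877
So 3877·13 ≡ 1 (mod 50400), hence d = 13.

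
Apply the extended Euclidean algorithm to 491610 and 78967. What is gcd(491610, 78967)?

7

Euclidean algorithm:
491610 = 6*78967 + 17808
78967 = 4*17808 + 7735
17808 = 2*7735 + 2338
7735 = 3*2338 + 721
2338 = 3*721 + 175
721 = 4*175 + 21
175 = 8*21 + 7
21 = 3*7 + 0
gcd(491610, 78967) = 7.
Back-substituting:
7 = 175 − 8·21
7 = −8·721 + 33·175
7 = 33·2338 − 107·721
7 = −107·7735 + 354·2338
7 = 354·17808 − 815·7735
7 = −815·78967 + 3614·17808
7 = 3614·491610 − 22499·78967
So 7 = (3614)·491610 + (-22499)·78967.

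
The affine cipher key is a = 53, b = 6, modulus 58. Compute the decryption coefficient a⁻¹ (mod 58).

Extended Euclidean algorithm:
58 = 1×53 + 5
53 = 10×5 + 3
5 = 1×3 + 2
3 = 1×2 + 1
2 = 2×1 + 0
Since gcd(53, 58) = 1, back-substitute to write 1 as a combination:
1 = 3 − 2
1 = −5 + 2·3
1 = 2·53 − 21·5
1 = −21·58 + 23·53
So 53·23 ≡ 1 (mod 58).

23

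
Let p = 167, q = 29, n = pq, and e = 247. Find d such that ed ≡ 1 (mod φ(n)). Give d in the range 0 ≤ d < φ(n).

207

φ(n) = (p−1)(q−1) = 166·28 = 4648.
Need d with 247·d ≡ 1 (mod 4648). Apply the extended Euclidean algorithm:
4648 = 18×247 + 202
247 = 1×202 + 45
202 = 4×45 + 22
45 = 2×22 + 1
22 = 22×1 + 0
Back-substitute:
1 = 45 − 2·22
1 = −2·202 + 9·45
1 = 9·247 − 11·202
1 = −11·4648 + 207·247
So 247·207 ≡ 1 (mod 4648), hence d = 207.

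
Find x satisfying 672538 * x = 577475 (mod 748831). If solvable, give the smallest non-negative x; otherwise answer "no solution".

687714

First find gcd(672538, 748831):
748831 = 1·672538 + 76293
672538 = 8·76293 + 62194
76293 = 1·62194 + 14099
62194 = 4·14099 + 5798
14099 = 2·5798 + 2503
5798 = 2·2503 + 792
2503 = 3·792 + 127
792 = 6·127 + 30
127 = 4·30 + 7
30 = 4·7 + 2
7 = 3·2 + 1
2 = 2·1 + 0
gcd = 1, so a unique solution mod 748831 exists.
Back-substitute for the Bézout coefficients:
1 = 7 − 3·2
1 = −3·30 + 13·7
1 = 13·127 − 55·30
1 = −55·792 + 343·127
1 = 343·2503 − 1084·792
1 = −1084·5798 + 2511·2503
1 = 2511·14099 − 6106·5798
1 = −6106·62194 + 26935·14099
1 = 26935·76293 − 33041·62194
1 = −33041·672538 + 291263·76293
1 = 291263·748831 − 324304·672538
So 672538·(-324304) ≡ 1 (mod 748831), giving 672538⁻¹ ≡ 424527.
x ≡ 672538⁻¹·577475 ≡ 424527·577475 ≡ 687714 (mod 748831).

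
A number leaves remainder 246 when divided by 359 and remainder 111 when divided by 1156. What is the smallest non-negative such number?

333039

Write x = 246 + 359·k. Then 359·k ≡ 111 − 246 ≡ 1021 (mod 1156).
Need 359⁻¹ mod 1156. Extended Euclid on (1156, 359):
1156 = 3×359 + 79
359 = 4×79 + 43
79 = 1×43 + 36
43 = 1×36 + 7
36 = 5×7 + 1
7 = 7×1 + 0
Back-substitute:
1 = 36 − 5·7
1 = −5·43 + 6·36
1 = 6·79 − 11·43
1 = −11·359 + 50·79
1 = 50·1156 − 161·359
359⁻¹ ≡ 995 (mod 1156), so k ≡ 995·1021 ≡ 927 (mod 1156).
x = 246 + 359·927 = 333039.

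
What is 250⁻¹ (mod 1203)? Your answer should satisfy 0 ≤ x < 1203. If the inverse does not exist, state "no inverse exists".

gcd(1203, 250) by repeated division:
1203 = 4·250 + 203
250 = 1·203 + 47
203 = 4·47 + 15
47 = 3·15 + 2
15 = 7·2 + 1
2 = 2·1 + 0
gcd = 1, so the inverse exists. Back-substitute:
1 = 15 − 7·2
1 = −7·47 + 22·15
1 = 22·203 − 95·47
1 = −95·250 + 117·203
1 = 117·1203 − 563·250
Hence 250⁻¹ ≡ -563 ≡ 640 (mod 1203).

640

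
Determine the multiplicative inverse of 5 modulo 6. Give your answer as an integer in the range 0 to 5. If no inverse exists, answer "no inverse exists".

5

Run Euclid on (6, 5):
6 = 1×5 + 1
5 = 5×1 + 0
The gcd is 1. Working backward:
1 = 6 − 5
Hence 5⁻¹ ≡ -1 ≡ 5 (mod 6).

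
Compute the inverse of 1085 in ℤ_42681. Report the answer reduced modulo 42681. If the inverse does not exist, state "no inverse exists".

gcd(42681, 1085) by repeated division:
42681 = 39×1085 + 366
1085 = 2×366 + 353
366 = 1×353 + 13
353 = 27×13 + 2
13 = 6×2 + 1
2 = 2×1 + 0
Since gcd(1085, 42681) = 1, back-substitute to write 1 as a combination:
1 = 13 − 6·2
1 = −6·353 + 163·13
1 = 163·366 − 169·353
1 = −169·1085 + 501·366
1 = 501·42681 − 19708·1085
Thus 1085·(-19708) ≡ 1 (mod 42681); reducing, -19708 mod 42681 = 22973.

22973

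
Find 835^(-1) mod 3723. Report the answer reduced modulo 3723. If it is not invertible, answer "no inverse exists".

Apply the Euclidean algorithm to 3723 and 835:
3723 = 4*835 + 383
835 = 2*383 + 69
383 = 5*69 + 38
69 = 1*38 + 31
38 = 1*31 + 7
31 = 4*7 + 3
7 = 2*3 + 1
3 = 3*1 + 0
gcd = 1, so the inverse exists. Back-substitute:
1 = 7 − 2·3
1 = −2·31 + 9·7
1 = 9·38 − 11·31
1 = −11·69 + 20·38
1 = 20·383 − 111·69
1 = −111·835 + 242·383
1 = 242·3723 − 1079·835
Hence 835⁻¹ ≡ -1079 ≡ 2644 (mod 3723).

2644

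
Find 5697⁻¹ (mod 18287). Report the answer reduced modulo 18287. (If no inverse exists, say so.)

12859

gcd(18287, 5697) by repeated division:
18287 = 3×5697 + 1196
5697 = 4×1196 + 913
1196 = 1×913 + 283
913 = 3×283 + 64
283 = 4×64 + 27
64 = 2×27 + 10
27 = 2×10 + 7
10 = 1×7 + 3
7 = 2×3 + 1
3 = 3×1 + 0
gcd = 1, so the inverse exists. Back-substitute:
1 = 7 − 2·3
1 = −2·10 + 3·7
1 = 3·27 − 8·10
1 = −8·64 + 19·27
1 = 19·283 − 84·64
1 = −84·913 + 271·283
1 = 271·1196 − 355·913
1 = −355·5697 + 1691·1196
1 = 1691·18287 − 5428·5697
So 5697·(-5428) ≡ 1 (mod 18287), and -5428 ≡ 12859 (mod 18287).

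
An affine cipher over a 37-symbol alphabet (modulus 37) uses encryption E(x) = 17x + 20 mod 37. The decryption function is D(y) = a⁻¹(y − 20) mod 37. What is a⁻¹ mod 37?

24

Extended Euclidean algorithm:
37 = 2×17 + 3
17 = 5×3 + 2
3 = 1×2 + 1
2 = 2×1 + 0
gcd = 1, so the inverse exists. Back-substitute:
1 = 3 − 2
1 = −17 + 6·3
1 = 6·37 − 13·17
Hence 17⁻¹ ≡ -13 ≡ 24 (mod 37).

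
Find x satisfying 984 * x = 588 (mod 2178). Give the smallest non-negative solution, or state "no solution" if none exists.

First find gcd(984, 2178):
2178 = 2·984 + 210
984 = 4·210 + 144
210 = 1·144 + 66
144 = 2·66 + 12
66 = 5·12 + 6
12 = 2·6 + 0
gcd = 6 and 6 | 588, so solutions exist. Divide through by 6: 164x ≡ 98 (mod 363).
Now find 164⁻¹ mod 363:
363 = 2*164 + 35
164 = 4*35 + 24
35 = 1*24 + 11
24 = 2*11 + 2
11 = 5*2 + 1
2 = 2*1 + 0
Back-substitute:
1 = 11 − 5·2
1 = −5·24 + 11·11
1 = 11·35 − 16·24
1 = −16·164 + 75·35
1 = 75·363 − 166·164
So 164·(-166) ≡ 1 (mod 363), i.e. 164⁻¹ ≡ 197.
Then x ≡ 197·98 ≡ 67 (mod 363); the smallest non-negative solution is x = 67.

67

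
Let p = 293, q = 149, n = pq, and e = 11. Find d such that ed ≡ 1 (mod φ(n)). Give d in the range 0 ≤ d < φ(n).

φ(n) = (p−1)(q−1) = 292·148 = 43216.
Need d with 11·d ≡ 1 (mod 43216). Apply the extended Euclidean algorithm:
43216 = 3928*11 + 8
11 = 1*8 + 3
8 = 2*3 + 2
3 = 1*2 + 1
2 = 2*1 + 0
Back-substitute:
1 = 3 − 2
1 = −8 + 3·3
1 = 3·11 − 4·8
1 = −4·43216 + 15715·11
So 11·15715 ≡ 1 (mod 43216), hence d = 15715.

15715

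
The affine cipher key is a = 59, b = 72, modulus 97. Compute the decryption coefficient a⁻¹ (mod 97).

74

Run Euclid on (97, 59):
97 = 1×59 + 38
59 = 1×38 + 21
38 = 1×21 + 17
21 = 1×17 + 4
17 = 4×4 + 1
4 = 4×1 + 0
The gcd is 1. Working backward:
1 = 17 − 4·4
1 = −4·21 + 5·17
1 = 5·38 − 9·21
1 = −9·59 + 14·38
1 = 14·97 − 23·59
So 59·(-23) ≡ 1 (mod 97), and -23 ≡ 74 (mod 97).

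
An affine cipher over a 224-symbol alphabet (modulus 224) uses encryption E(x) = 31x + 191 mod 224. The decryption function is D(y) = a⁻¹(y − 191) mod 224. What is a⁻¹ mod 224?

Run Euclid on (224, 31):
224 = 7×31 + 7
31 = 4×7 + 3
7 = 2×3 + 1
3 = 3×1 + 0
gcd = 1, so the inverse exists. Back-substitute:
1 = 7 − 2·3
1 = −2·31 + 9·7
1 = 9·224 − 65·31
Hence 31⁻¹ ≡ -65 ≡ 159 (mod 224).

159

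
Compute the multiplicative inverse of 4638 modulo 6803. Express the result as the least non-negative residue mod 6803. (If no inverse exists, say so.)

3777

Extended Euclidean algorithm:
6803 = 1×4638 + 2165
4638 = 2×2165 + 308
2165 = 7×308 + 9
308 = 34×9 + 2
9 = 4×2 + 1
2 = 2×1 + 0
The gcd is 1. Working backward:
1 = 9 − 4·2
1 = −4·308 + 137·9
1 = 137·2165 − 963·308
1 = −963·4638 + 2063·2165
1 = 2063·6803 − 3026·4638
Hence 4638⁻¹ ≡ -3026 ≡ 3777 (mod 6803).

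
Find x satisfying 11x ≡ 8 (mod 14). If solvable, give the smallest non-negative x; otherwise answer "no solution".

2

First find gcd(11, 14):
14 = 1*11 + 3
11 = 3*3 + 2
3 = 1*2 + 1
2 = 2*1 + 0
gcd = 1, so a unique solution mod 14 exists.
Back-substitute for the Bézout coefficients:
1 = 3 − 2
1 = −11 + 4·3
1 = 4·14 − 5·11
So 11·(-5) ≡ 1 (mod 14), giving 11⁻¹ ≡ 9.
x ≡ 11⁻¹·8 ≡ 9·8 ≡ 2 (mod 14).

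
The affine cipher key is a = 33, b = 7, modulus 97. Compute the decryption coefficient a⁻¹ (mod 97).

Run Euclid on (97, 33):
97 = 2·33 + 31
33 = 1·31 + 2
31 = 15·2 + 1
2 = 2·1 + 0
The gcd is 1. Working backward:
1 = 31 − 15·2
1 = −15·33 + 16·31
1 = 16·97 − 47·33
So 33·(-47) ≡ 1 (mod 97), and -47 ≡ 50 (mod 97).

50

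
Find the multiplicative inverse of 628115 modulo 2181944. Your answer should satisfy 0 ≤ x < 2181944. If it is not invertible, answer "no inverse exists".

Extended Euclidean algorithm:
2181944 = 3·628115 + 297599
628115 = 2·297599 + 32917
297599 = 9·32917 + 1346
32917 = 24·1346 + 613
1346 = 2·613 + 120
613 = 5·120 + 13
120 = 9·13 + 3
13 = 4·3 + 1
3 = 3·1 + 0
The gcd is 1. Working backward:
1 = 13 − 4·3
1 = −4·120 + 37·13
1 = 37·613 − 189·120
1 = −189·1346 + 415·613
1 = 415·32917 − 10149·1346
1 = −10149·297599 + 91756·32917
1 = 91756·628115 − 193661·297599
1 = −193661·2181944 + 672739·628115
So 628115·672739 ≡ 1 (mod 2181944).

672739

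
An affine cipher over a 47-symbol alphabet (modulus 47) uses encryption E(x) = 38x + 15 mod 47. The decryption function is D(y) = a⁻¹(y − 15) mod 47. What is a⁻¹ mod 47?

Extended Euclidean algorithm:
47 = 1×38 + 9
38 = 4×9 + 2
9 = 4×2 + 1
2 = 2×1 + 0
Since gcd(38, 47) = 1, back-substitute to write 1 as a combination:
1 = 9 − 4·2
1 = −4·38 + 17·9
1 = 17·47 − 21·38
Thus 38·(-21) ≡ 1 (mod 47); reducing, -21 mod 47 = 26.

26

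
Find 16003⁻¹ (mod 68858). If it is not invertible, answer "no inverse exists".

gcd(68858, 16003) by repeated division:
68858 = 4·16003 + 4846
16003 = 3·4846 + 1465
4846 = 3·1465 + 451
1465 = 3·451 + 112
451 = 4·112 + 3
112 = 37·3 + 1
3 = 3·1 + 0
The gcd is 1. Working backward:
1 = 112 − 37·3
1 = −37·451 + 149·112
1 = 149·1465 − 484·451
1 = −484·4846 + 1601·1465
1 = 1601·16003 − 5287·4846
1 = −5287·68858 + 22749·16003
So 16003·22749 ≡ 1 (mod 68858).

22749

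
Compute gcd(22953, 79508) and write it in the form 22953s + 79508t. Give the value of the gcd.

Apply Euclid's algorithm to 79508 and 22953:
79508 = 3×22953 + 10649
22953 = 2×10649 + 1655
10649 = 6×1655 + 719
1655 = 2×719 + 217
719 = 3×217 + 68
217 = 3×68 + 13
68 = 5×13 + 3
13 = 4×3 + 1
3 = 3×1 + 0
gcd(22953, 79508) = 1.
Back-substituting:
1 = 13 − 4·3
1 = −4·68 + 21·13
1 = 21·217 − 67·68
1 = −67·719 + 222·217
1 = 222·1655 − 511·719
1 = −511·10649 + 3288·1655
1 = 3288·22953 − 7087·10649
1 = −7087·79508 + 24549·22953
So 1 = (-7087)·79508 + (24549)·22953.

1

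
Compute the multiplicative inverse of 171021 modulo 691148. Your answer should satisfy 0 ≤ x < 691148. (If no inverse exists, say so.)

Extended Euclidean algorithm:
691148 = 4*171021 + 7064
171021 = 24*7064 + 1485
7064 = 4*1485 + 1124
1485 = 1*1124 + 361
1124 = 3*361 + 41
361 = 8*41 + 33
41 = 1*33 + 8
33 = 4*8 + 1
8 = 8*1 + 0
The gcd is 1. Working backward:
1 = 33 − 4·8
1 = −4·41 + 5·33
1 = 5·361 − 44·41
1 = −44·1124 + 137·361
1 = 137·1485 − 181·1124
1 = −181·7064 + 861·1485
1 = 861·171021 − 20845·7064
1 = −20845·691148 + 84241·171021
So 171021·84241 ≡ 1 (mod 691148).

84241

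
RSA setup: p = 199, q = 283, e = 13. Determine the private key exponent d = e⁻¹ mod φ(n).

φ(n) = (p−1)(q−1) = 198·282 = 55836.
Need d with 13·d ≡ 1 (mod 55836). Apply the extended Euclidean algorithm:
55836 = 4295×13 + 1
13 = 13×1 + 0
Back-substitute:
1 = 55836 − 4295·13
So 13·(-4295) ≡ 1 (mod 55836), hence d ≡ -4295 ≡ 51541 (mod 55836).

51541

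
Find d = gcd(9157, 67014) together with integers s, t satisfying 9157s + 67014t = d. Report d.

Repeated division:
67014 = 7*9157 + 2915
9157 = 3*2915 + 412
2915 = 7*412 + 31
412 = 13*31 + 9
31 = 3*9 + 4
9 = 2*4 + 1
4 = 4*1 + 0
gcd(9157, 67014) = 1.
Working backward:
1 = 9 − 2·4
1 = −2·31 + 7·9
1 = 7·412 − 93·31
1 = −93·2915 + 658·412
1 = 658·9157 − 2067·2915
1 = −2067·67014 + 15127·9157
So 1 = (-2067)·67014 + (15127)·9157.

1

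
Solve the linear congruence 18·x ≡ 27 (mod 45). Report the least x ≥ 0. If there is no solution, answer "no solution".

4

First find gcd(18, 45):
45 = 2*18 + 9
18 = 2*9 + 0
gcd = 9 and 9 | 27, so solutions exist. Divide through by 9: 2x ≡ 3 (mod 5).
Now find 2⁻¹ mod 5:
5 = 2·2 + 1
2 = 2·1 + 0
Back-substitute:
1 = 5 − 2·2
So 2·(-2) ≡ 1 (mod 5), i.e. 2⁻¹ ≡ 3.
Then x ≡ 3·3 ≡ 4 (mod 5); the smallest non-negative solution is x = 4.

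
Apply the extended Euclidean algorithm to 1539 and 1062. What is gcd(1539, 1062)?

Repeated division:
1539 = 1·1062 + 477
1062 = 2·477 + 108
477 = 4·108 + 45
108 = 2·45 + 18
45 = 2·18 + 9
18 = 2·9 + 0
gcd(1539, 1062) = 9.
Working backward:
9 = 45 − 2·18
9 = −2·108 + 5·45
9 = 5·477 − 22·108
9 = −22·1062 + 49·477
9 = 49·1539 − 71·1062
So 9 = (49)·1539 + (-71)·1062.

9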